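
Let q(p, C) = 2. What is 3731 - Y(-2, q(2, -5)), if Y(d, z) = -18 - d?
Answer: 3747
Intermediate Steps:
3731 - Y(-2, q(2, -5)) = 3731 - (-18 - 1*(-2)) = 3731 - (-18 + 2) = 3731 - 1*(-16) = 3731 + 16 = 3747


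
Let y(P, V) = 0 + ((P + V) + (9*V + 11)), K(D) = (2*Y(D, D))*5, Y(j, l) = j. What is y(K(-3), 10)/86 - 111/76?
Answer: -1695/3268 ≈ -0.51867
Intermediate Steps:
K(D) = 10*D (K(D) = (2*D)*5 = 10*D)
y(P, V) = 11 + P + 10*V (y(P, V) = 0 + ((P + V) + (11 + 9*V)) = 0 + (11 + P + 10*V) = 11 + P + 10*V)
y(K(-3), 10)/86 - 111/76 = (11 + 10*(-3) + 10*10)/86 - 111/76 = (11 - 30 + 100)*(1/86) - 111*1/76 = 81*(1/86) - 111/76 = 81/86 - 111/76 = -1695/3268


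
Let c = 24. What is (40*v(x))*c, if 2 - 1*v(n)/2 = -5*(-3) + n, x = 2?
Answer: -28800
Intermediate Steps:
v(n) = -26 - 2*n (v(n) = 4 - 2*(-5*(-3) + n) = 4 - 2*(15 + n) = 4 + (-30 - 2*n) = -26 - 2*n)
(40*v(x))*c = (40*(-26 - 2*2))*24 = (40*(-26 - 4))*24 = (40*(-30))*24 = -1200*24 = -28800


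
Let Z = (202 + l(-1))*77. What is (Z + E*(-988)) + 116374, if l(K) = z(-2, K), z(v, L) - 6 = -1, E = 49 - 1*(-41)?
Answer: 43393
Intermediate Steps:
E = 90 (E = 49 + 41 = 90)
z(v, L) = 5 (z(v, L) = 6 - 1 = 5)
l(K) = 5
Z = 15939 (Z = (202 + 5)*77 = 207*77 = 15939)
(Z + E*(-988)) + 116374 = (15939 + 90*(-988)) + 116374 = (15939 - 88920) + 116374 = -72981 + 116374 = 43393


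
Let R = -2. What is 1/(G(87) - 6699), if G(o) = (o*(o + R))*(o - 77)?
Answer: 1/67251 ≈ 1.4870e-5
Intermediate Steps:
G(o) = o*(-77 + o)*(-2 + o) (G(o) = (o*(o - 2))*(o - 77) = (o*(-2 + o))*(-77 + o) = o*(-77 + o)*(-2 + o))
1/(G(87) - 6699) = 1/(87*(154 + 87**2 - 79*87) - 6699) = 1/(87*(154 + 7569 - 6873) - 6699) = 1/(87*850 - 6699) = 1/(73950 - 6699) = 1/67251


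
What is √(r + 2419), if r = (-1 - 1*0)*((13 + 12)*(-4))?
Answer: √2519 ≈ 50.190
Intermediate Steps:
r = 100 (r = (-1 + 0)*(25*(-4)) = -1*(-100) = 100)
√(r + 2419) = √(100 + 2419) = √2519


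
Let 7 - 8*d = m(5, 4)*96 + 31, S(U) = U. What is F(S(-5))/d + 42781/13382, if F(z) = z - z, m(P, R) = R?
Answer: 42781/13382 ≈ 3.1969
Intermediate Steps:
F(z) = 0
d = -51 (d = 7/8 - (4*96 + 31)/8 = 7/8 - (384 + 31)/8 = 7/8 - ⅛*415 = 7/8 - 415/8 = -51)
F(S(-5))/d + 42781/13382 = 0/(-51) + 42781/13382 = 0*(-1/51) + 42781*(1/13382) = 0 + 42781/13382 = 42781/13382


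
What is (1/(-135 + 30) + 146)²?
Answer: 234978241/11025 ≈ 21313.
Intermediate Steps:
(1/(-135 + 30) + 146)² = (1/(-105) + 146)² = (-1/105 + 146)² = (15329/105)² = 234978241/11025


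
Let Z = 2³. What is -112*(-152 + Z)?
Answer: 16128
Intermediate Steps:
Z = 8
-112*(-152 + Z) = -112*(-152 + 8) = -112*(-144) = 16128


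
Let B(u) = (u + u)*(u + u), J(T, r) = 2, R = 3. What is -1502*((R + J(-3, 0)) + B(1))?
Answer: -13518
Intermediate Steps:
B(u) = 4*u² (B(u) = (2*u)*(2*u) = 4*u²)
-1502*((R + J(-3, 0)) + B(1)) = -1502*((3 + 2) + 4*1²) = -1502*(5 + 4*1) = -1502*(5 + 4) = -1502*9 = -13518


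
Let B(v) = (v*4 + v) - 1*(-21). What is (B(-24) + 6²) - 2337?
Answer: -2400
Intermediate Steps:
B(v) = 21 + 5*v (B(v) = (4*v + v) + 21 = 5*v + 21 = 21 + 5*v)
(B(-24) + 6²) - 2337 = ((21 + 5*(-24)) + 6²) - 2337 = ((21 - 120) + 36) - 2337 = (-99 + 36) - 2337 = -63 - 2337 = -2400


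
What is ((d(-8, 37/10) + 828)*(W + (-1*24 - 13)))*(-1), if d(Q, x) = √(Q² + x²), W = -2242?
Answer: 1887012 + 2279*√7769/10 ≈ 1.9071e+6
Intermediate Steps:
((d(-8, 37/10) + 828)*(W + (-1*24 - 13)))*(-1) = ((√((-8)² + (37/10)²) + 828)*(-2242 + (-1*24 - 13)))*(-1) = ((√(64 + (37*(⅒))²) + 828)*(-2242 + (-24 - 13)))*(-1) = ((√(64 + (37/10)²) + 828)*(-2242 - 37))*(-1) = ((√(64 + 1369/100) + 828)*(-2279))*(-1) = ((√(7769/100) + 828)*(-2279))*(-1) = ((√7769/10 + 828)*(-2279))*(-1) = ((828 + √7769/10)*(-2279))*(-1) = (-1887012 - 2279*√7769/10)*(-1) = 1887012 + 2279*√7769/10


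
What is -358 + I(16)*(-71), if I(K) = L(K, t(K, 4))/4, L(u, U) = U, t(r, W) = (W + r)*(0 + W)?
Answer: -1778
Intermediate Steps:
t(r, W) = W*(W + r) (t(r, W) = (W + r)*W = W*(W + r))
I(K) = 4 + K (I(K) = (4*(4 + K))/4 = (16 + 4*K)*(1/4) = 4 + K)
-358 + I(16)*(-71) = -358 + (4 + 16)*(-71) = -358 + 20*(-71) = -358 - 1420 = -1778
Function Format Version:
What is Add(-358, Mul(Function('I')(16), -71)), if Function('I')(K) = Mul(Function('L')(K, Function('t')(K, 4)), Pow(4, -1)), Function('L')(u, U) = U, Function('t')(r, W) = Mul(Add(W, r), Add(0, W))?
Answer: -1778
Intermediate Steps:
Function('t')(r, W) = Mul(W, Add(W, r)) (Function('t')(r, W) = Mul(Add(W, r), W) = Mul(W, Add(W, r)))
Function('I')(K) = Add(4, K) (Function('I')(K) = Mul(Mul(4, Add(4, K)), Pow(4, -1)) = Mul(Add(16, Mul(4, K)), Rational(1, 4)) = Add(4, K))
Add(-358, Mul(Function('I')(16), -71)) = Add(-358, Mul(Add(4, 16), -71)) = Add(-358, Mul(20, -71)) = Add(-358, -1420) = -1778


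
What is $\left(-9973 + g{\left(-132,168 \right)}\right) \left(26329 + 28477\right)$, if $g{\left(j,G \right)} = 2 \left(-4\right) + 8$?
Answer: $-546580238$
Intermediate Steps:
$g{\left(j,G \right)} = 0$ ($g{\left(j,G \right)} = -8 + 8 = 0$)
$\left(-9973 + g{\left(-132,168 \right)}\right) \left(26329 + 28477\right) = \left(-9973 + 0\right) \left(26329 + 28477\right) = \left(-9973\right) 54806 = -546580238$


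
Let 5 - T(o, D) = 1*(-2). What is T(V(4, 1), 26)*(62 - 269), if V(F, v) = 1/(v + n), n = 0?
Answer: -1449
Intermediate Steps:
V(F, v) = 1/v (V(F, v) = 1/(v + 0) = 1/v)
T(o, D) = 7 (T(o, D) = 5 - (-2) = 5 - 1*(-2) = 5 + 2 = 7)
T(V(4, 1), 26)*(62 - 269) = 7*(62 - 269) = 7*(-207) = -1449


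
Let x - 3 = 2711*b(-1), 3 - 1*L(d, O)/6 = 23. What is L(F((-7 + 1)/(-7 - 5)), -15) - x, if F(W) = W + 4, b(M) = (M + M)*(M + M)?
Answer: -10967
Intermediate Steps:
b(M) = 4*M² (b(M) = (2*M)*(2*M) = 4*M²)
F(W) = 4 + W
L(d, O) = -120 (L(d, O) = 18 - 6*23 = 18 - 138 = -120)
x = 10847 (x = 3 + 2711*(4*(-1)²) = 3 + 2711*(4*1) = 3 + 2711*4 = 3 + 10844 = 10847)
L(F((-7 + 1)/(-7 - 5)), -15) - x = -120 - 1*10847 = -120 - 10847 = -10967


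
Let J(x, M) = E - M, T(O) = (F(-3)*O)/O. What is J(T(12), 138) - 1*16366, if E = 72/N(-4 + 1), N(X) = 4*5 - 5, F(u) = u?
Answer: -82496/5 ≈ -16499.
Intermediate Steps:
N(X) = 15 (N(X) = 20 - 5 = 15)
E = 24/5 (E = 72/15 = 72*(1/15) = 24/5 ≈ 4.8000)
T(O) = -3 (T(O) = (-3*O)/O = -3)
J(x, M) = 24/5 - M
J(T(12), 138) - 1*16366 = (24/5 - 1*138) - 1*16366 = (24/5 - 138) - 16366 = -666/5 - 16366 = -82496/5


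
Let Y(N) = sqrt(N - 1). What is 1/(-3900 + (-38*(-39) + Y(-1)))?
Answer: -1209/2923363 - I*sqrt(2)/5846726 ≈ -0.00041356 - 2.4188e-7*I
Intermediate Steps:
Y(N) = sqrt(-1 + N)
1/(-3900 + (-38*(-39) + Y(-1))) = 1/(-3900 + (-38*(-39) + sqrt(-1 - 1))) = 1/(-3900 + (1482 + sqrt(-2))) = 1/(-3900 + (1482 + I*sqrt(2))) = 1/(-2418 + I*sqrt(2))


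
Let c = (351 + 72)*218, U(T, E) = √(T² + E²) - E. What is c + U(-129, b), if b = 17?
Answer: 92197 + √16930 ≈ 92327.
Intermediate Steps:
U(T, E) = √(E² + T²) - E
c = 92214 (c = 423*218 = 92214)
c + U(-129, b) = 92214 + (√(17² + (-129)²) - 1*17) = 92214 + (√(289 + 16641) - 17) = 92214 + (√16930 - 17) = 92214 + (-17 + √16930) = 92197 + √16930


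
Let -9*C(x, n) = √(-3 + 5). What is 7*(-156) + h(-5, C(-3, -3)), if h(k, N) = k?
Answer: -1097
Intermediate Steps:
C(x, n) = -√2/9 (C(x, n) = -√(-3 + 5)/9 = -√2/9)
7*(-156) + h(-5, C(-3, -3)) = 7*(-156) - 5 = -1092 - 5 = -1097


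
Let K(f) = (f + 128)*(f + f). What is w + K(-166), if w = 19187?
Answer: 31803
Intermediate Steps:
K(f) = 2*f*(128 + f) (K(f) = (128 + f)*(2*f) = 2*f*(128 + f))
w + K(-166) = 19187 + 2*(-166)*(128 - 166) = 19187 + 2*(-166)*(-38) = 19187 + 12616 = 31803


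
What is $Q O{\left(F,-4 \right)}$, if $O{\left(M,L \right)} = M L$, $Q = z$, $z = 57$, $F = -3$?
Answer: $684$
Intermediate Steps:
$Q = 57$
$O{\left(M,L \right)} = L M$
$Q O{\left(F,-4 \right)} = 57 \left(\left(-4\right) \left(-3\right)\right) = 57 \cdot 12 = 684$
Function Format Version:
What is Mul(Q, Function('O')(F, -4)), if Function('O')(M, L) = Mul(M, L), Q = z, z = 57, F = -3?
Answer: 684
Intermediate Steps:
Q = 57
Function('O')(M, L) = Mul(L, M)
Mul(Q, Function('O')(F, -4)) = Mul(57, Mul(-4, -3)) = Mul(57, 12) = 684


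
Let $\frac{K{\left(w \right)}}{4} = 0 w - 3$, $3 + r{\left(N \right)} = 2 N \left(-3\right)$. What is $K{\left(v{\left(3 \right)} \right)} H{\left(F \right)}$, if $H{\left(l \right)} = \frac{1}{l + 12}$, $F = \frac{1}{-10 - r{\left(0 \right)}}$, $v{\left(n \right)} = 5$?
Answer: $- \frac{84}{83} \approx -1.012$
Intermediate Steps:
$r{\left(N \right)} = -3 - 6 N$ ($r{\left(N \right)} = -3 + 2 N \left(-3\right) = -3 - 6 N$)
$F = - \frac{1}{7}$ ($F = \frac{1}{-10 - \left(-3 - 0\right)} = \frac{1}{-10 - \left(-3 + 0\right)} = \frac{1}{-10 - -3} = \frac{1}{-10 + 3} = \frac{1}{-7} = - \frac{1}{7} \approx -0.14286$)
$K{\left(w \right)} = -12$ ($K{\left(w \right)} = 4 \left(0 w - 3\right) = 4 \left(0 - 3\right) = 4 \left(-3\right) = -12$)
$H{\left(l \right)} = \frac{1}{12 + l}$
$K{\left(v{\left(3 \right)} \right)} H{\left(F \right)} = - \frac{12}{12 - \frac{1}{7}} = - \frac{12}{\frac{83}{7}} = \left(-12\right) \frac{7}{83} = - \frac{84}{83}$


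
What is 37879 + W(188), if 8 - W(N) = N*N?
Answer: 2543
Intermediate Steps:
W(N) = 8 - N² (W(N) = 8 - N*N = 8 - N²)
37879 + W(188) = 37879 + (8 - 1*188²) = 37879 + (8 - 1*35344) = 37879 + (8 - 35344) = 37879 - 35336 = 2543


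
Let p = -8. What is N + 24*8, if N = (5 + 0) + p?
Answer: 189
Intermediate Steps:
N = -3 (N = (5 + 0) - 8 = 5 - 8 = -3)
N + 24*8 = -3 + 24*8 = -3 + 192 = 189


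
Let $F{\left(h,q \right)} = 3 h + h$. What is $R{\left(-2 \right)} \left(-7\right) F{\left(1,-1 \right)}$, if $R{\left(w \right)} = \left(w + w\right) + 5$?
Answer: $-28$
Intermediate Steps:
$F{\left(h,q \right)} = 4 h$
$R{\left(w \right)} = 5 + 2 w$ ($R{\left(w \right)} = 2 w + 5 = 5 + 2 w$)
$R{\left(-2 \right)} \left(-7\right) F{\left(1,-1 \right)} = \left(5 + 2 \left(-2\right)\right) \left(-7\right) 4 \cdot 1 = \left(5 - 4\right) \left(-7\right) 4 = 1 \left(-7\right) 4 = \left(-7\right) 4 = -28$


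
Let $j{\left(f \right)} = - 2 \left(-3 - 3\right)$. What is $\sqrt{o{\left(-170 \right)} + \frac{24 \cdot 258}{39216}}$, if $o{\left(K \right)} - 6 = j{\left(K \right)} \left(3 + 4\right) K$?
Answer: $\frac{i \sqrt{5152857}}{19} \approx 119.47 i$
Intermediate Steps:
$j{\left(f \right)} = 12$ ($j{\left(f \right)} = \left(-2\right) \left(-6\right) = 12$)
$o{\left(K \right)} = 6 + 84 K$ ($o{\left(K \right)} = 6 + 12 \left(3 + 4\right) K = 6 + 12 \cdot 7 K = 6 + 84 K$)
$\sqrt{o{\left(-170 \right)} + \frac{24 \cdot 258}{39216}} = \sqrt{\left(6 + 84 \left(-170\right)\right) + \frac{24 \cdot 258}{39216}} = \sqrt{\left(6 - 14280\right) + 6192 \cdot \frac{1}{39216}} = \sqrt{-14274 + \frac{3}{19}} = \sqrt{- \frac{271203}{19}} = \frac{i \sqrt{5152857}}{19}$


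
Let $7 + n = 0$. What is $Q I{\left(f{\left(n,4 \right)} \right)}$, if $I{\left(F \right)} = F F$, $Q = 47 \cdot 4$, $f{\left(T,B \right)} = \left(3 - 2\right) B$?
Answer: $3008$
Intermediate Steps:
$n = -7$ ($n = -7 + 0 = -7$)
$f{\left(T,B \right)} = B$ ($f{\left(T,B \right)} = 1 B = B$)
$Q = 188$
$I{\left(F \right)} = F^{2}$
$Q I{\left(f{\left(n,4 \right)} \right)} = 188 \cdot 4^{2} = 188 \cdot 16 = 3008$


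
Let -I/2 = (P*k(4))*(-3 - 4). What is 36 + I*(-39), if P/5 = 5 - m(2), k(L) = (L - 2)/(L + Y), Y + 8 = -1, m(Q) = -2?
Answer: 7680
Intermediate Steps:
Y = -9 (Y = -8 - 1 = -9)
k(L) = (-2 + L)/(-9 + L) (k(L) = (L - 2)/(L - 9) = (-2 + L)/(-9 + L))
P = 35 (P = 5*(5 - 1*(-2)) = 5*(5 + 2) = 5*7 = 35)
I = -196 (I = -2*35*((-2 + 4)/(-9 + 4))*(-3 - 4) = -2*35*(2/(-5))*(-7) = -2*35*(-⅕*2)*(-7) = -2*35*(-⅖)*(-7) = -(-28)*(-7) = -2*98 = -196)
36 + I*(-39) = 36 - 196*(-39) = 36 + 7644 = 7680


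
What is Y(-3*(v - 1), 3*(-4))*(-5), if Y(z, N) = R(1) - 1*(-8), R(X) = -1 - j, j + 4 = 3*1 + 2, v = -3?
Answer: -30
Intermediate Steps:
j = 1 (j = -4 + (3*1 + 2) = -4 + (3 + 2) = -4 + 5 = 1)
R(X) = -2 (R(X) = -1 - 1*1 = -1 - 1 = -2)
Y(z, N) = 6 (Y(z, N) = -2 - 1*(-8) = -2 + 8 = 6)
Y(-3*(v - 1), 3*(-4))*(-5) = 6*(-5) = -30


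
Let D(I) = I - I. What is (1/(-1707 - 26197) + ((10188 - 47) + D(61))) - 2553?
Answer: 211735551/27904 ≈ 7588.0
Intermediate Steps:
D(I) = 0
(1/(-1707 - 26197) + ((10188 - 47) + D(61))) - 2553 = (1/(-1707 - 26197) + ((10188 - 47) + 0)) - 2553 = (1/(-27904) + (10141 + 0)) - 2553 = (-1/27904 + 10141) - 2553 = 282974463/27904 - 2553 = 211735551/27904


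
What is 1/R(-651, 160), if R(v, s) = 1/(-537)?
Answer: -537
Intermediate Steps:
R(v, s) = -1/537
1/R(-651, 160) = 1/(-1/537) = -537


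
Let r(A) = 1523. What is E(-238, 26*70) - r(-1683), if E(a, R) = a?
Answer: -1761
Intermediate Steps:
E(-238, 26*70) - r(-1683) = -238 - 1*1523 = -238 - 1523 = -1761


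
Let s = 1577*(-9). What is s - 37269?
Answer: -51462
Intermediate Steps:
s = -14193
s - 37269 = -14193 - 37269 = -51462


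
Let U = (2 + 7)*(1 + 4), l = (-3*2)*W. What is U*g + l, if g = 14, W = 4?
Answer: 606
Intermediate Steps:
l = -24 (l = -3*2*4 = -6*4 = -24)
U = 45 (U = 9*5 = 45)
U*g + l = 45*14 - 24 = 630 - 24 = 606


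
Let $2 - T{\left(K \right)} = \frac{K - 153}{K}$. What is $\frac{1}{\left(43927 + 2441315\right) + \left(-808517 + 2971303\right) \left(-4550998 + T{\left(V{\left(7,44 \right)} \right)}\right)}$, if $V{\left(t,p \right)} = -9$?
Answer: $- \frac{1}{9842866879762} \approx -1.016 \cdot 10^{-13}$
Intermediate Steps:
$T{\left(K \right)} = 2 - \frac{-153 + K}{K}$ ($T{\left(K \right)} = 2 - \frac{K - 153}{K} = 2 - \frac{-153 + K}{K}$)
$\frac{1}{\left(43927 + 2441315\right) + \left(-808517 + 2971303\right) \left(-4550998 + T{\left(V{\left(7,44 \right)} \right)}\right)} = \frac{1}{\left(43927 + 2441315\right) + \left(-808517 + 2971303\right) \left(-4550998 + \frac{153 - 9}{-9}\right)} = \frac{1}{2485242 + 2162786 \left(-4550998 - 16\right)} = \frac{1}{2485242 + 2162786 \left(-4551014\right)} = \frac{1}{2485242 - 9842869365004} = \frac{1}{-9842866879762} = - \frac{1}{9842866879762}$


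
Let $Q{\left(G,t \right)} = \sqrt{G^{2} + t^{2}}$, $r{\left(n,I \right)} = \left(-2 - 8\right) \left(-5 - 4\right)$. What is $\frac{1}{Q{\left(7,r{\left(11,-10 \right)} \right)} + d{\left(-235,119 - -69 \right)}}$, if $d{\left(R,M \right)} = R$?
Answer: $- \frac{235}{47076} - \frac{\sqrt{8149}}{47076} \approx -0.0069095$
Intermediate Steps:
$r{\left(n,I \right)} = 90$ ($r{\left(n,I \right)} = \left(-10\right) \left(-9\right) = 90$)
$\frac{1}{Q{\left(7,r{\left(11,-10 \right)} \right)} + d{\left(-235,119 - -69 \right)}} = \frac{1}{\sqrt{7^{2} + 90^{2}} - 235} = \frac{1}{\sqrt{49 + 8100} - 235} = \frac{1}{\sqrt{8149} - 235} = \frac{1}{-235 + \sqrt{8149}}$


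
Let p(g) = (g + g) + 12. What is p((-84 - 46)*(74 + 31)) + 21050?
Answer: -6238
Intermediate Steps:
p(g) = 12 + 2*g (p(g) = 2*g + 12 = 12 + 2*g)
p((-84 - 46)*(74 + 31)) + 21050 = (12 + 2*((-84 - 46)*(74 + 31))) + 21050 = (12 + 2*(-130*105)) + 21050 = (12 + 2*(-13650)) + 21050 = (12 - 27300) + 21050 = -27288 + 21050 = -6238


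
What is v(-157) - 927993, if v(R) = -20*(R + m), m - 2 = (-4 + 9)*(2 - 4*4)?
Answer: -923493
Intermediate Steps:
m = -68 (m = 2 + (-4 + 9)*(2 - 4*4) = 2 + 5*(2 - 16) = 2 + 5*(-14) = 2 - 70 = -68)
v(R) = 1360 - 20*R (v(R) = -20*(R - 68) = -20*(-68 + R) = 1360 - 20*R)
v(-157) - 927993 = (1360 - 20*(-157)) - 927993 = (1360 + 3140) - 927993 = 4500 - 927993 = -923493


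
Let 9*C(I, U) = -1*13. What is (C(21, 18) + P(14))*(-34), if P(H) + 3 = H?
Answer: -2924/9 ≈ -324.89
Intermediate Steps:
P(H) = -3 + H
C(I, U) = -13/9 (C(I, U) = (-1*13)/9 = (⅑)*(-13) = -13/9)
(C(21, 18) + P(14))*(-34) = (-13/9 + (-3 + 14))*(-34) = (-13/9 + 11)*(-34) = (86/9)*(-34) = -2924/9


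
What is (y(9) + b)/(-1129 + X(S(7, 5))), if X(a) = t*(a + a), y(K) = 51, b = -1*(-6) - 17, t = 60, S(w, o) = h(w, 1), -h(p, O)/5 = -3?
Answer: 40/671 ≈ 0.059613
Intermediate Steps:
h(p, O) = 15 (h(p, O) = -5*(-3) = 15)
S(w, o) = 15
b = -11 (b = 6 - 17 = -11)
X(a) = 120*a (X(a) = 60*(a + a) = 60*(2*a) = 120*a)
(y(9) + b)/(-1129 + X(S(7, 5))) = (51 - 11)/(-1129 + 120*15) = 40/(-1129 + 1800) = 40/671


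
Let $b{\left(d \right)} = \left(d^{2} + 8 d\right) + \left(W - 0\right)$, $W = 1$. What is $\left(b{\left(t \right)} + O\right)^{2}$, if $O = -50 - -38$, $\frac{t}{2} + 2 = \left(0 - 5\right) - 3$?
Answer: $52441$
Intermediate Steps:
$t = -20$ ($t = -4 + 2 \left(\left(0 - 5\right) - 3\right) = -4 + 2 \left(-5 - 3\right) = -4 + 2 \left(-8\right) = -4 - 16 = -20$)
$O = -12$ ($O = -50 + 38 = -12$)
$b{\left(d \right)} = 1 + d^{2} + 8 d$ ($b{\left(d \right)} = \left(d^{2} + 8 d\right) + \left(1 - 0\right) = \left(d^{2} + 8 d\right) + \left(1 + 0\right) = \left(d^{2} + 8 d\right) + 1 = 1 + d^{2} + 8 d$)
$\left(b{\left(t \right)} + O\right)^{2} = \left(\left(1 + \left(-20\right)^{2} + 8 \left(-20\right)\right) - 12\right)^{2} = \left(\left(1 + 400 - 160\right) - 12\right)^{2} = \left(241 - 12\right)^{2} = 229^{2} = 52441$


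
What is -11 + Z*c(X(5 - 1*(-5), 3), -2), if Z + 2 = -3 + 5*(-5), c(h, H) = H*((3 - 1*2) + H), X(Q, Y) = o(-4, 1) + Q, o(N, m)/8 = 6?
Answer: -71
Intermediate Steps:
o(N, m) = 48 (o(N, m) = 8*6 = 48)
X(Q, Y) = 48 + Q
c(h, H) = H*(1 + H) (c(h, H) = H*((3 - 2) + H) = H*(1 + H))
Z = -30 (Z = -2 + (-3 + 5*(-5)) = -2 + (-3 - 25) = -2 - 28 = -30)
-11 + Z*c(X(5 - 1*(-5), 3), -2) = -11 - (-60)*(1 - 2) = -11 - (-60)*(-1) = -11 - 30*2 = -11 - 60 = -71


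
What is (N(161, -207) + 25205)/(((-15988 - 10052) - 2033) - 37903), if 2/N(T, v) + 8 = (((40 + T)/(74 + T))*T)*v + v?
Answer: -85057448095/222644324976 ≈ -0.38203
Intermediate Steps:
N(T, v) = 2/(-8 + v + T*v*(40 + T)/(74 + T)) (N(T, v) = 2/(-8 + ((((40 + T)/(74 + T))*T)*v + v)) = 2/(-8 + ((T*(40 + T)/(74 + T))*v + v)) = 2/(-8 + (T*v*(40 + T)/(74 + T) + v)) = 2/(-8 + (v + T*v*(40 + T)/(74 + T))) = 2/(-8 + v + T*v*(40 + T)/(74 + T)))
(N(161, -207) + 25205)/(((-15988 - 10052) - 2033) - 37903) = (2*(74 + 161)/(-592 - 8*161 + 74*(-207) - 207*161**2 + 41*161*(-207)) + 25205)/(((-15988 - 10052) - 2033) - 37903) = (2*235/(-592 - 1288 - 15318 - 207*25921 - 1366407) + 25205)/((-26040 - 2033) - 37903) = (2*235/(-592 - 1288 - 15318 - 5365647 - 1366407) + 25205)/(-28073 - 37903) = (2*235/(-6749252) + 25205)/(-65976) = (2*(-1/6749252)*235 + 25205)*(-1/65976) = (-235/3374626 + 25205)*(-1/65976) = (85057448095/3374626)*(-1/65976) = -85057448095/222644324976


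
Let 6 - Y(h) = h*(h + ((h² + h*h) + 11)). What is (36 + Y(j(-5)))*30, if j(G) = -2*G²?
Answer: 7442760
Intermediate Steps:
Y(h) = 6 - h*(11 + h + 2*h²) (Y(h) = 6 - h*(h + ((h² + h*h) + 11)) = 6 - h*(h + ((h² + h²) + 11)) = 6 - h*(h + (2*h² + 11)) = 6 - h*(h + (11 + 2*h²)) = 6 - h*(11 + h + 2*h²))
(36 + Y(j(-5)))*30 = (36 + (6 - (-2*(-5)²)² - (-22)*(-5)² - 2*(-2*(-5)²)³))*30 = (36 + (6 - (-2*25)² - (-22)*25 - 2*(-2*25)³))*30 = (36 + (6 - 1*(-50)² - 11*(-50) - 2*(-50)³))*30 = (36 + (6 - 1*2500 + 550 - 2*(-125000)))*30 = (36 + (6 - 2500 + 550 + 250000))*30 = (36 + 248056)*30 = 248092*30 = 7442760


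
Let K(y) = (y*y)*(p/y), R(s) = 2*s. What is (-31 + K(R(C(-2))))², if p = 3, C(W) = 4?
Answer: 49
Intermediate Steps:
K(y) = 3*y (K(y) = (y*y)*(3/y) = y²*(3/y) = 3*y)
(-31 + K(R(C(-2))))² = (-31 + 3*(2*4))² = (-31 + 3*8)² = (-31 + 24)² = (-7)² = 49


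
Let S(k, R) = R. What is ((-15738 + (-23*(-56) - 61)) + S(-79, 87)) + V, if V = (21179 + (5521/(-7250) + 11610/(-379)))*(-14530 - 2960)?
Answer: -101635436531559/274775 ≈ -3.6989e+8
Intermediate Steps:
V = -101631473176959/274775 (V = (21179 + (5521*(-1/7250) + 11610*(-1/379)))*(-17490) = (21179 + (-5521/7250 - 11610/379))*(-17490) = (21179 - 86264959/2747750)*(-17490) = (58108332291/2747750)*(-17490) = -101631473176959/274775 ≈ -3.6987e+8)
((-15738 + (-23*(-56) - 61)) + S(-79, 87)) + V = ((-15738 + (-23*(-56) - 61)) + 87) - 101631473176959/274775 = ((-15738 + (1288 - 61)) + 87) - 101631473176959/274775 = ((-15738 + 1227) + 87) - 101631473176959/274775 = (-14511 + 87) - 101631473176959/274775 = -14424 - 101631473176959/274775 = -101635436531559/274775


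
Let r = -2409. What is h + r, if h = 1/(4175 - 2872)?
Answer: -3138926/1303 ≈ -2409.0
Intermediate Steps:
h = 1/1303 ≈ 0.00076746
h + r = 1/1303 - 2409 = -3138926/1303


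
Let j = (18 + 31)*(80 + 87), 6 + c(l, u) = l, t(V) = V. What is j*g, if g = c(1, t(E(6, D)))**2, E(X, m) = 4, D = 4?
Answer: 204575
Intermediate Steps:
c(l, u) = -6 + l
j = 8183 (j = 49*167 = 8183)
g = 25 (g = (-6 + 1)**2 = (-5)**2 = 25)
j*g = 8183*25 = 204575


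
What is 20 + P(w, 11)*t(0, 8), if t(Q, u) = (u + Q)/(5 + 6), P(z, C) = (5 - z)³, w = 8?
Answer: 4/11 ≈ 0.36364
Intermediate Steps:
t(Q, u) = Q/11 + u/11 (t(Q, u) = (Q + u)/11 = (Q + u)*(1/11) = Q/11 + u/11)
20 + P(w, 11)*t(0, 8) = 20 + (-(-5 + 8)³)*((1/11)*0 + (1/11)*8) = 20 + (-1*3³)*(0 + 8/11) = 20 - 1*27*(8/11) = 20 - 27*8/11 = 20 - 216/11 = 4/11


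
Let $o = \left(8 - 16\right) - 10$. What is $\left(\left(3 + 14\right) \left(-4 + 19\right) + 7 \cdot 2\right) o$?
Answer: $-4842$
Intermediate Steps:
$o = -18$ ($o = -8 - 10 = -18$)
$\left(\left(3 + 14\right) \left(-4 + 19\right) + 7 \cdot 2\right) o = \left(\left(3 + 14\right) \left(-4 + 19\right) + 7 \cdot 2\right) \left(-18\right) = \left(17 \cdot 15 + 14\right) \left(-18\right) = \left(255 + 14\right) \left(-18\right) = 269 \left(-18\right) = -4842$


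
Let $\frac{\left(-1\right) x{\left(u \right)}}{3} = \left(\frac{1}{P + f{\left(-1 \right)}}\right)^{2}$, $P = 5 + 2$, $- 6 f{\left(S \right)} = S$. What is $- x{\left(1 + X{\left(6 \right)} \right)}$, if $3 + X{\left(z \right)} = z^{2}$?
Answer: $\frac{108}{1849} \approx 0.05841$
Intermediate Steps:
$f{\left(S \right)} = - \frac{S}{6}$
$X{\left(z \right)} = -3 + z^{2}$
$P = 7$
$x{\left(u \right)} = - \frac{108}{1849}$ ($x{\left(u \right)} = - 3 \left(\frac{1}{7 - - \frac{1}{6}}\right)^{2} = - 3 \left(\frac{1}{7 + \frac{1}{6}}\right)^{2} = - 3 \left(\frac{1}{\frac{43}{6}}\right)^{2} = - 3 \left(\frac{6}{43}\right)^{2} = \left(-3\right) \frac{36}{1849} = - \frac{108}{1849}$)
$- x{\left(1 + X{\left(6 \right)} \right)} = \left(-1\right) \left(- \frac{108}{1849}\right) = \frac{108}{1849}$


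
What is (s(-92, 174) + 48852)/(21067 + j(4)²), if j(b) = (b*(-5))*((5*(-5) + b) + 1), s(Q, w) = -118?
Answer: 48734/181067 ≈ 0.26915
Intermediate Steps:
j(b) = -5*b*(-24 + b) (j(b) = (-5*b)*((-25 + b) + 1) = (-5*b)*(-24 + b) = -5*b*(-24 + b))
(s(-92, 174) + 48852)/(21067 + j(4)²) = (-118 + 48852)/(21067 + (5*4*(24 - 1*4))²) = 48734/(21067 + (5*4*(24 - 4))²) = 48734/(21067 + (5*4*20)²) = 48734/(21067 + 400²) = 48734/(21067 + 160000) = 48734/181067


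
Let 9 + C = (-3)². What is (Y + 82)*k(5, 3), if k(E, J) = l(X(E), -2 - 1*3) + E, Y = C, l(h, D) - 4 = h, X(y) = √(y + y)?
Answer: 738 + 82*√10 ≈ 997.31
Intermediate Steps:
C = 0 (C = -9 + (-3)² = -9 + 9 = 0)
X(y) = √2*√y (X(y) = √(2*y) = √2*√y)
l(h, D) = 4 + h
Y = 0
k(E, J) = 4 + E + √2*√E (k(E, J) = (4 + √2*√E) + E = 4 + E + √2*√E)
(Y + 82)*k(5, 3) = (0 + 82)*(4 + 5 + √2*√5) = 82*(4 + 5 + √10) = 82*(9 + √10) = 738 + 82*√10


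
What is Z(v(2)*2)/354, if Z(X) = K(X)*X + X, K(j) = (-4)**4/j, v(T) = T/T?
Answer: 43/59 ≈ 0.72881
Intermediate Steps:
v(T) = 1
K(j) = 256/j
Z(X) = 256 + X (Z(X) = (256/X)*X + X = 256 + X)
Z(v(2)*2)/354 = (256 + 1*2)/354 = (256 + 2)*(1/354) = 258*(1/354) = 43/59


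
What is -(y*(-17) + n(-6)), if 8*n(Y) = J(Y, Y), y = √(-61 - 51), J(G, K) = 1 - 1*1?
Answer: 68*I*√7 ≈ 179.91*I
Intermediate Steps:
J(G, K) = 0 (J(G, K) = 1 - 1 = 0)
y = 4*I*√7 (y = √(-112) = 4*I*√7 ≈ 10.583*I)
n(Y) = 0 (n(Y) = (⅛)*0 = 0)
-(y*(-17) + n(-6)) = -((4*I*√7)*(-17) + 0) = -(-68*I*√7 + 0) = -(-68)*I*√7 = 68*I*√7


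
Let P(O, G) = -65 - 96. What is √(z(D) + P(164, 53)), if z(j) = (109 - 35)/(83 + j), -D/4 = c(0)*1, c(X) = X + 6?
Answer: 5*I*√22243/59 ≈ 12.639*I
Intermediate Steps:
c(X) = 6 + X
D = -24 (D = -4*(6 + 0) = -24 ≈ -24.000)
P(O, G) = -161
z(j) = 74/(83 + j)
√(z(D) + P(164, 53)) = √(74/(83 - 24) - 161) = √(74/59 - 161) = √(-9425/59) = 5*I*√22243/59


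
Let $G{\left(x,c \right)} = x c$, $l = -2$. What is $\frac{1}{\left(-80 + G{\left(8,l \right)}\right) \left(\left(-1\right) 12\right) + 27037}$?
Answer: $\frac{1}{28189} \approx 3.5475 \cdot 10^{-5}$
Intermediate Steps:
$G{\left(x,c \right)} = c x$
$\frac{1}{\left(-80 + G{\left(8,l \right)}\right) \left(\left(-1\right) 12\right) + 27037} = \frac{1}{\left(-80 - 16\right) \left(\left(-1\right) 12\right) + 27037} = \frac{1}{\left(-80 - 16\right) \left(-12\right) + 27037} = \frac{1}{\left(-96\right) \left(-12\right) + 27037} = \frac{1}{1152 + 27037} = \frac{1}{28189}$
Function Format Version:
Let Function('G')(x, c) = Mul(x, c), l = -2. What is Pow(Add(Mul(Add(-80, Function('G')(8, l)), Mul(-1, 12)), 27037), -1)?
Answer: Rational(1, 28189) ≈ 3.5475e-5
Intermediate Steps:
Function('G')(x, c) = Mul(c, x)
Pow(Add(Mul(Add(-80, Function('G')(8, l)), Mul(-1, 12)), 27037), -1) = Pow(Add(Mul(Add(-80, Mul(-2, 8)), Mul(-1, 12)), 27037), -1) = Pow(Add(Mul(Add(-80, -16), -12), 27037), -1) = Pow(Add(Mul(-96, -12), 27037), -1) = Pow(Add(1152, 27037), -1) = Pow(28189, -1) = Rational(1, 28189)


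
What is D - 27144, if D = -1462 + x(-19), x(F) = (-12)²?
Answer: -28462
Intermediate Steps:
x(F) = 144
D = -1318 (D = -1462 + 144 = -1318)
D - 27144 = -1318 - 27144 = -28462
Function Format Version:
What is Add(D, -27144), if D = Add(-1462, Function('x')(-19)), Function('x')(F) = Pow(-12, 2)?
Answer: -28462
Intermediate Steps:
Function('x')(F) = 144
D = -1318 (D = Add(-1462, 144) = -1318)
Add(D, -27144) = Add(-1318, -27144) = -28462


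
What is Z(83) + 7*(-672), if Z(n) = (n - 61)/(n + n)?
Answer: -390421/83 ≈ -4703.9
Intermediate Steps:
Z(n) = (-61 + n)/(2*n) (Z(n) = (-61 + n)/((2*n)) = (-61 + n)*(1/(2*n)) = (-61 + n)/(2*n))
Z(83) + 7*(-672) = (½)*(-61 + 83)/83 + 7*(-672) = (½)*(1/83)*22 - 4704 = 11/83 - 4704 = -390421/83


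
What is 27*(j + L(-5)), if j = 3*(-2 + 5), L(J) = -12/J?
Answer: 1539/5 ≈ 307.80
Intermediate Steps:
j = 9 (j = 3*3 = 9)
27*(j + L(-5)) = 27*(9 - 12/(-5)) = 27*(9 - 12*(-⅕)) = 27*(9 + 12/5) = 27*(57/5) = 1539/5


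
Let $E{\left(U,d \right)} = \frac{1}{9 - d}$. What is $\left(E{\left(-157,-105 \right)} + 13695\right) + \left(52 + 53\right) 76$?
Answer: $\frac{2470951}{114} \approx 21675.0$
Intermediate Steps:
$\left(E{\left(-157,-105 \right)} + 13695\right) + \left(52 + 53\right) 76 = \left(- \frac{1}{-9 - 105} + 13695\right) + \left(52 + 53\right) 76 = \left(- \frac{1}{-114} + 13695\right) + 105 \cdot 76 = \left(\left(-1\right) \left(- \frac{1}{114}\right) + 13695\right) + 7980 = \left(\frac{1}{114} + 13695\right) + 7980 = \frac{1561231}{114} + 7980 = \frac{2470951}{114}$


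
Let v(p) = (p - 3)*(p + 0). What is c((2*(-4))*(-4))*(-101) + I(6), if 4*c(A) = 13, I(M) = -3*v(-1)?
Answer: -1361/4 ≈ -340.25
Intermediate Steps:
v(p) = p*(-3 + p) (v(p) = (-3 + p)*p = p*(-3 + p))
I(M) = -12 (I(M) = -(-3)*(-3 - 1) = -(-3)*(-4) = -3*4 = -12)
c(A) = 13/4 (c(A) = (¼)*13 = 13/4)
c((2*(-4))*(-4))*(-101) + I(6) = (13/4)*(-101) - 12 = -1313/4 - 12 = -1361/4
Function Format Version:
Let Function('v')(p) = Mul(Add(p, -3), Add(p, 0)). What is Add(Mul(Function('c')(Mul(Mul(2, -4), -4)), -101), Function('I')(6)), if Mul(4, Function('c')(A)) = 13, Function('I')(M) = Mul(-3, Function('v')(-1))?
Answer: Rational(-1361, 4) ≈ -340.25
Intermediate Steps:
Function('v')(p) = Mul(p, Add(-3, p)) (Function('v')(p) = Mul(Add(-3, p), p) = Mul(p, Add(-3, p)))
Function('I')(M) = -12 (Function('I')(M) = Mul(-3, Mul(-1, Add(-3, -1))) = Mul(-3, Mul(-1, -4)) = Mul(-3, 4) = -12)
Function('c')(A) = Rational(13, 4) (Function('c')(A) = Mul(Rational(1, 4), 13) = Rational(13, 4))
Add(Mul(Function('c')(Mul(Mul(2, -4), -4)), -101), Function('I')(6)) = Add(Mul(Rational(13, 4), -101), -12) = Add(Rational(-1313, 4), -12) = Rational(-1361, 4)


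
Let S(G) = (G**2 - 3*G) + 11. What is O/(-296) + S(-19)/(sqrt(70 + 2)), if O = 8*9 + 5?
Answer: -77/296 + 143*sqrt(2)/4 ≈ 50.298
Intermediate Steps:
S(G) = 11 + G**2 - 3*G
O = 77 (O = 72 + 5 = 77)
O/(-296) + S(-19)/(sqrt(70 + 2)) = 77/(-296) + (11 + (-19)**2 - 3*(-19))/(sqrt(70 + 2)) = 77*(-1/296) + (11 + 361 + 57)/(sqrt(72)) = -77/296 + 429/((6*sqrt(2))) = -77/296 + 429*(sqrt(2)/12) = -77/296 + 143*sqrt(2)/4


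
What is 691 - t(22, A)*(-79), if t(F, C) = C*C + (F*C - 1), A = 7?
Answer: 16649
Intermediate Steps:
t(F, C) = -1 + C² + C*F (t(F, C) = C² + (C*F - 1) = C² + (-1 + C*F) = -1 + C² + C*F)
691 - t(22, A)*(-79) = 691 - (-1 + 7² + 7*22)*(-79) = 691 - (-1 + 49 + 154)*(-79) = 691 - 1*202*(-79) = 691 - 202*(-79) = 691 + 15958 = 16649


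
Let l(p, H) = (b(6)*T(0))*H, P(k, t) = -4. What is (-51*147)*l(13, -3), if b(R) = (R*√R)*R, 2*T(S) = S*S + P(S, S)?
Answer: -1619352*√6 ≈ -3.9666e+6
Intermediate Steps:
T(S) = -2 + S²/2 (T(S) = (S*S - 4)/2 = (S² - 4)/2 = (-4 + S²)/2 = -2 + S²/2)
b(R) = R^(5/2) (b(R) = R^(3/2)*R = R^(5/2))
l(p, H) = -72*H*√6 (l(p, H) = (6^(5/2)*(-2 + (½)*0²))*H = ((36*√6)*(-2 + (½)*0))*H = ((36*√6)*(-2 + 0))*H = ((36*√6)*(-2))*H = (-72*√6)*H = -72*H*√6)
(-51*147)*l(13, -3) = (-51*147)*(-72*(-3)*√6) = -1619352*√6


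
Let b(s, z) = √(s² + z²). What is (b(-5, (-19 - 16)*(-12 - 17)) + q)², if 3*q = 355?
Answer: 9398275/9 + 3550*√41210/3 ≈ 1.2845e+6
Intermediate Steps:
q = 355/3 (q = (⅓)*355 = 355/3 ≈ 118.33)
(b(-5, (-19 - 16)*(-12 - 17)) + q)² = (√((-5)² + ((-19 - 16)*(-12 - 17))²) + 355/3)² = (√(25 + (-35*(-29))²) + 355/3)² = (√(25 + 1015²) + 355/3)² = (√(25 + 1030225) + 355/3)² = (√1030250 + 355/3)² = (5*√41210 + 355/3)² = (355/3 + 5*√41210)²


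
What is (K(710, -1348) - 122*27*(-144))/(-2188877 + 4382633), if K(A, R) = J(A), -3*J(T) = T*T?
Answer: 229727/1645317 ≈ 0.13962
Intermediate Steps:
J(T) = -T²/3 (J(T) = -T*T/3 = -T²/3)
K(A, R) = -A²/3
(K(710, -1348) - 122*27*(-144))/(-2188877 + 4382633) = (-⅓*710² - 122*27*(-144))/(-2188877 + 4382633) = (-⅓*504100 - 3294*(-144))/2193756 = (-504100/3 + 474336)*(1/2193756) = (918908/3)*(1/2193756) = 229727/1645317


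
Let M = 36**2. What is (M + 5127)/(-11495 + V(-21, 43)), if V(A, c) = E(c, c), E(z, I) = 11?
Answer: -2141/3828 ≈ -0.55930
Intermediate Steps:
M = 1296
V(A, c) = 11
(M + 5127)/(-11495 + V(-21, 43)) = (1296 + 5127)/(-11495 + 11) = 6423/(-11484) = 6423*(-1/11484) = -2141/3828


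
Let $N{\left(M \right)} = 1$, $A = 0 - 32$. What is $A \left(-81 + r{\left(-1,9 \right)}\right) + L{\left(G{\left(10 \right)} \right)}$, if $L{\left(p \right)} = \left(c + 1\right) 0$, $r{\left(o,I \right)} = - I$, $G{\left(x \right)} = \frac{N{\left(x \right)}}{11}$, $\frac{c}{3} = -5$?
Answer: $2880$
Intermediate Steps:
$c = -15$ ($c = 3 \left(-5\right) = -15$)
$A = -32$ ($A = 0 - 32 = -32$)
$G{\left(x \right)} = \frac{1}{11}$ ($G{\left(x \right)} = 1 \cdot \frac{1}{11} = \frac{1}{11}$)
$L{\left(p \right)} = 0$ ($L{\left(p \right)} = \left(-15 + 1\right) 0 = \left(-14\right) 0 = 0$)
$A \left(-81 + r{\left(-1,9 \right)}\right) + L{\left(G{\left(10 \right)} \right)} = - 32 \left(-81 - 9\right) + 0 = \left(-32\right) \left(-90\right) + 0 = 2880 + 0 = 2880$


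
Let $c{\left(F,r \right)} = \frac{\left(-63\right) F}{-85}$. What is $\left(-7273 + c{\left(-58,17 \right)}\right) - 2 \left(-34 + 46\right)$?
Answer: $- \frac{623899}{85} \approx -7340.0$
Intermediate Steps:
$c{\left(F,r \right)} = \frac{63 F}{85}$ ($c{\left(F,r \right)} = - 63 F \left(- \frac{1}{85}\right) = \frac{63 F}{85}$)
$\left(-7273 + c{\left(-58,17 \right)}\right) - 2 \left(-34 + 46\right) = \left(-7273 + \frac{63}{85} \left(-58\right)\right) - 2 \left(-34 + 46\right) = \left(-7273 - \frac{3654}{85}\right) - 24 = - \frac{621859}{85} - 24 = - \frac{623899}{85}$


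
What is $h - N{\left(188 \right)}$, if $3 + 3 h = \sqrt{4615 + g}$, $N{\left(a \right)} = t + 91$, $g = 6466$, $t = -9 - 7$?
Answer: $-76 + \frac{\sqrt{11081}}{3} \approx -40.911$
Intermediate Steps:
$t = -16$
$N{\left(a \right)} = 75$ ($N{\left(a \right)} = -16 + 91 = 75$)
$h = -1 + \frac{\sqrt{11081}}{3}$ ($h = -1 + \frac{\sqrt{4615 + 6466}}{3} = -1 + \frac{\sqrt{11081}}{3} \approx 34.089$)
$h - N{\left(188 \right)} = \left(-1 + \frac{\sqrt{11081}}{3}\right) - 75 = -76 + \frac{\sqrt{11081}}{3}$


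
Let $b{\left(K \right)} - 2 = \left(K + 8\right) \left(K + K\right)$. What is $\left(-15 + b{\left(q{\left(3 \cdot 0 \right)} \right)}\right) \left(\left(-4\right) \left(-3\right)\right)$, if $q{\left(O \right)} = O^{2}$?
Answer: $-156$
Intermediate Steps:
$b{\left(K \right)} = 2 + 2 K \left(8 + K\right)$ ($b{\left(K \right)} = 2 + \left(K + 8\right) \left(K + K\right) = 2 + \left(8 + K\right) 2 K = 2 + 2 K \left(8 + K\right)$)
$\left(-15 + b{\left(q{\left(3 \cdot 0 \right)} \right)}\right) \left(\left(-4\right) \left(-3\right)\right) = \left(-15 + \left(2 + 2 \left(\left(3 \cdot 0\right)^{2}\right)^{2} + 16 \left(3 \cdot 0\right)^{2}\right)\right) \left(\left(-4\right) \left(-3\right)\right) = \left(-15 + \left(2 + 2 \left(0^{2}\right)^{2} + 16 \cdot 0^{2}\right)\right) 12 = \left(-15 + \left(2 + 2 \cdot 0^{2} + 16 \cdot 0\right)\right) 12 = \left(-15 + \left(2 + 2 \cdot 0 + 0\right)\right) 12 = \left(-15 + \left(2 + 0 + 0\right)\right) 12 = \left(-15 + 2\right) 12 = \left(-13\right) 12 = -156$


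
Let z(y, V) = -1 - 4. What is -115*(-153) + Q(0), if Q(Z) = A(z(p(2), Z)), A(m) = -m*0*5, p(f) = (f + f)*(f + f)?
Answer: 17595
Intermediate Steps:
p(f) = 4*f² (p(f) = (2*f)*(2*f) = 4*f²)
z(y, V) = -5
A(m) = 0 (A(m) = -0*5 = -1*0 = 0)
Q(Z) = 0
-115*(-153) + Q(0) = -115*(-153) + 0 = 17595 + 0 = 17595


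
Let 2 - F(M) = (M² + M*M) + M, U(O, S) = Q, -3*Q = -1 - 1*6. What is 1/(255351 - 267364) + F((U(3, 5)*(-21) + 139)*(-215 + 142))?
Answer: -1037000937965/12013 ≈ -8.6323e+7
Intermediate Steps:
Q = 7/3 (Q = -(-1 - 1*6)/3 = -(-1 - 6)/3 = -⅓*(-7) = 7/3 ≈ 2.3333)
U(O, S) = 7/3
F(M) = 2 - M - 2*M² (F(M) = 2 - ((M² + M*M) + M) = 2 - ((M² + M²) + M) = 2 - (2*M² + M) = 2 - (M + 2*M²) = 2 + (-M - 2*M²) = 2 - M - 2*M²)
1/(255351 - 267364) + F((U(3, 5)*(-21) + 139)*(-215 + 142)) = 1/(255351 - 267364) + (2 - ((7/3)*(-21) + 139)*(-215 + 142) - 2*(-215 + 142)²*((7/3)*(-21) + 139)²) = 1/(-12013) + (2 - (-49 + 139)*(-73) - 2*5329*(-49 + 139)²) = -1/12013 + (2 - 90*(-73) - 2*(90*(-73))²) = -1/12013 + (2 - 1*(-6570) - 2*(-6570)²) = -1/12013 + (2 + 6570 - 2*43164900) = -1/12013 + (2 + 6570 - 86329800) = -1/12013 - 86323228 = -1037000937965/12013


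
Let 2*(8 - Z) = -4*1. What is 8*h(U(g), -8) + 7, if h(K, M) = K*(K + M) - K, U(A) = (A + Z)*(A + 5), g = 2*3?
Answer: 235143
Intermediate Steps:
Z = 10 (Z = 8 - (-2) = 8 - 1/2*(-4) = 8 + 2 = 10)
g = 6
U(A) = (5 + A)*(10 + A) (U(A) = (A + 10)*(A + 5) = (10 + A)*(5 + A) = (5 + A)*(10 + A))
h(K, M) = -K + K*(K + M)
8*h(U(g), -8) + 7 = 8*((50 + 6**2 + 15*6)*(-1 + (50 + 6**2 + 15*6) - 8)) + 7 = 8*((50 + 36 + 90)*(-1 + (50 + 36 + 90) - 8)) + 7 = 8*(176*(-1 + 176 - 8)) + 7 = 8*(176*167) + 7 = 8*29392 + 7 = 235136 + 7 = 235143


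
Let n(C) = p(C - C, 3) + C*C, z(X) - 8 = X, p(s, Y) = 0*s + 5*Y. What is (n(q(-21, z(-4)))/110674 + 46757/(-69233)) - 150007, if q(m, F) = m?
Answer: -574701367782632/3831146521 ≈ -1.5001e+5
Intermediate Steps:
p(s, Y) = 5*Y (p(s, Y) = 0 + 5*Y = 5*Y)
z(X) = 8 + X
n(C) = 15 + C**2 (n(C) = 5*3 + C*C = 15 + C**2)
(n(q(-21, z(-4)))/110674 + 46757/(-69233)) - 150007 = ((15 + (-21)**2)/110674 + 46757/(-69233)) - 150007 = ((15 + 441)*(1/110674) + 46757*(-1/69233)) - 150007 = (456*(1/110674) - 46757/69233) - 150007 = (228/55337 - 46757/69233) - 150007 = -2571606985/3831146521 - 150007 = -574701367782632/3831146521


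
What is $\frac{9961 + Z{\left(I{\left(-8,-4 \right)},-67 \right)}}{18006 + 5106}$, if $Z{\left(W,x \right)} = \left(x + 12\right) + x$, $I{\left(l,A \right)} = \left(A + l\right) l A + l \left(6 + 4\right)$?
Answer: $\frac{9839}{23112} \approx 0.42571$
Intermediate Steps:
$I{\left(l,A \right)} = 10 l + A l \left(A + l\right)$ ($I{\left(l,A \right)} = l \left(A + l\right) A + l 10 = A l \left(A + l\right) + 10 l = 10 l + A l \left(A + l\right)$)
$Z{\left(W,x \right)} = 12 + 2 x$ ($Z{\left(W,x \right)} = \left(12 + x\right) + x = 12 + 2 x$)
$\frac{9961 + Z{\left(I{\left(-8,-4 \right)},-67 \right)}}{18006 + 5106} = \frac{9961 + \left(12 + 2 \left(-67\right)\right)}{18006 + 5106} = \frac{9961 + \left(12 - 134\right)}{23112} = \left(9961 - 122\right) \frac{1}{23112} = 9839 \cdot \frac{1}{23112} = \frac{9839}{23112}$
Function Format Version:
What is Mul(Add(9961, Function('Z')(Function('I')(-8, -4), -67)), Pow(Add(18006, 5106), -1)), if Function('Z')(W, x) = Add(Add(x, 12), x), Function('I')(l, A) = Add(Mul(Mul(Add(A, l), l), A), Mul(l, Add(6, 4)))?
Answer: Rational(9839, 23112) ≈ 0.42571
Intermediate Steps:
Function('I')(l, A) = Add(Mul(10, l), Mul(A, l, Add(A, l))) (Function('I')(l, A) = Add(Mul(Mul(l, Add(A, l)), A), Mul(l, 10)) = Add(Mul(A, l, Add(A, l)), Mul(10, l)) = Add(Mul(10, l), Mul(A, l, Add(A, l))))
Function('Z')(W, x) = Add(12, Mul(2, x)) (Function('Z')(W, x) = Add(Add(12, x), x) = Add(12, Mul(2, x)))
Mul(Add(9961, Function('Z')(Function('I')(-8, -4), -67)), Pow(Add(18006, 5106), -1)) = Mul(Add(9961, Add(12, Mul(2, -67))), Pow(Add(18006, 5106), -1)) = Mul(Add(9961, Add(12, -134)), Pow(23112, -1)) = Mul(Add(9961, -122), Rational(1, 23112)) = Mul(9839, Rational(1, 23112)) = Rational(9839, 23112)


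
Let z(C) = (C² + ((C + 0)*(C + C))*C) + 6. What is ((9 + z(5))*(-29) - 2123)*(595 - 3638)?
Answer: 32051919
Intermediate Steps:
z(C) = 6 + C² + 2*C³ (z(C) = (C² + (C*(2*C))*C) + 6 = (C² + (2*C²)*C) + 6 = (C² + 2*C³) + 6 = 6 + C² + 2*C³)
((9 + z(5))*(-29) - 2123)*(595 - 3638) = ((9 + (6 + 5² + 2*5³))*(-29) - 2123)*(595 - 3638) = ((9 + (6 + 25 + 2*125))*(-29) - 2123)*(-3043) = ((9 + (6 + 25 + 250))*(-29) - 2123)*(-3043) = ((9 + 281)*(-29) - 2123)*(-3043) = (290*(-29) - 2123)*(-3043) = (-8410 - 2123)*(-3043) = -10533*(-3043) = 32051919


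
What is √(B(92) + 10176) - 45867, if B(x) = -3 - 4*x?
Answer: -45867 + √9805 ≈ -45768.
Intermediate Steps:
√(B(92) + 10176) - 45867 = √((-3 - 4*92) + 10176) - 45867 = √((-3 - 368) + 10176) - 45867 = √(-371 + 10176) - 45867 = √9805 - 45867 = -45867 + √9805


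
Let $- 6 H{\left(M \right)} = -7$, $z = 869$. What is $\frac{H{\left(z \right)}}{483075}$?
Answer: $\frac{7}{2898450} \approx 2.4151 \cdot 10^{-6}$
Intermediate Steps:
$H{\left(M \right)} = \frac{7}{6}$ ($H{\left(M \right)} = \left(- \frac{1}{6}\right) \left(-7\right) = \frac{7}{6}$)
$\frac{H{\left(z \right)}}{483075} = \frac{7}{6 \cdot 483075} = \frac{7}{6} \cdot \frac{1}{483075} = \frac{7}{2898450}$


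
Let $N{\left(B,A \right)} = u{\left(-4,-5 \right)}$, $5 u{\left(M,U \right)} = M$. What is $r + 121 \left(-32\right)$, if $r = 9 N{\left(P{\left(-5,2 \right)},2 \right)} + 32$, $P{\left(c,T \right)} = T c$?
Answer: $- \frac{19236}{5} \approx -3847.2$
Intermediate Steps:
$u{\left(M,U \right)} = \frac{M}{5}$
$N{\left(B,A \right)} = - \frac{4}{5}$ ($N{\left(B,A \right)} = \frac{1}{5} \left(-4\right) = - \frac{4}{5}$)
$r = \frac{124}{5}$ ($r = 9 \left(- \frac{4}{5}\right) + 32 = - \frac{36}{5} + 32 = \frac{124}{5} \approx 24.8$)
$r + 121 \left(-32\right) = \frac{124}{5} + 121 \left(-32\right) = \frac{124}{5} - 3872 = - \frac{19236}{5}$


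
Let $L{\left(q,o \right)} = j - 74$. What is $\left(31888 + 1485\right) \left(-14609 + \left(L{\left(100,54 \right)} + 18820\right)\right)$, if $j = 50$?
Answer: $139732751$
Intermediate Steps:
$L{\left(q,o \right)} = -24$ ($L{\left(q,o \right)} = 50 - 74 = -24$)
$\left(31888 + 1485\right) \left(-14609 + \left(L{\left(100,54 \right)} + 18820\right)\right) = \left(31888 + 1485\right) \left(-14609 + \left(-24 + 18820\right)\right) = 33373 \left(-14609 + 18796\right) = 33373 \cdot 4187 = 139732751$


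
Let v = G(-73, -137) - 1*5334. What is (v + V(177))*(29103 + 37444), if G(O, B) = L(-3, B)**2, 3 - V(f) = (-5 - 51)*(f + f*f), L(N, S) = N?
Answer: 117057104658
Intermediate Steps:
V(f) = 3 + 56*f + 56*f**2 (V(f) = 3 - (-5 - 51)*(f + f*f) = 3 - (-56)*(f + f**2) = 3 - (-56*f - 56*f**2) = 3 + (56*f + 56*f**2) = 3 + 56*f + 56*f**2)
G(O, B) = 9 (G(O, B) = (-3)**2 = 9)
v = -5325 (v = 9 - 1*5334 = 9 - 5334 = -5325)
(v + V(177))*(29103 + 37444) = (-5325 + (3 + 56*177 + 56*177**2))*(29103 + 37444) = (-5325 + (3 + 9912 + 56*31329))*66547 = (-5325 + (3 + 9912 + 1754424))*66547 = (-5325 + 1764339)*66547 = 1759014*66547 = 117057104658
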